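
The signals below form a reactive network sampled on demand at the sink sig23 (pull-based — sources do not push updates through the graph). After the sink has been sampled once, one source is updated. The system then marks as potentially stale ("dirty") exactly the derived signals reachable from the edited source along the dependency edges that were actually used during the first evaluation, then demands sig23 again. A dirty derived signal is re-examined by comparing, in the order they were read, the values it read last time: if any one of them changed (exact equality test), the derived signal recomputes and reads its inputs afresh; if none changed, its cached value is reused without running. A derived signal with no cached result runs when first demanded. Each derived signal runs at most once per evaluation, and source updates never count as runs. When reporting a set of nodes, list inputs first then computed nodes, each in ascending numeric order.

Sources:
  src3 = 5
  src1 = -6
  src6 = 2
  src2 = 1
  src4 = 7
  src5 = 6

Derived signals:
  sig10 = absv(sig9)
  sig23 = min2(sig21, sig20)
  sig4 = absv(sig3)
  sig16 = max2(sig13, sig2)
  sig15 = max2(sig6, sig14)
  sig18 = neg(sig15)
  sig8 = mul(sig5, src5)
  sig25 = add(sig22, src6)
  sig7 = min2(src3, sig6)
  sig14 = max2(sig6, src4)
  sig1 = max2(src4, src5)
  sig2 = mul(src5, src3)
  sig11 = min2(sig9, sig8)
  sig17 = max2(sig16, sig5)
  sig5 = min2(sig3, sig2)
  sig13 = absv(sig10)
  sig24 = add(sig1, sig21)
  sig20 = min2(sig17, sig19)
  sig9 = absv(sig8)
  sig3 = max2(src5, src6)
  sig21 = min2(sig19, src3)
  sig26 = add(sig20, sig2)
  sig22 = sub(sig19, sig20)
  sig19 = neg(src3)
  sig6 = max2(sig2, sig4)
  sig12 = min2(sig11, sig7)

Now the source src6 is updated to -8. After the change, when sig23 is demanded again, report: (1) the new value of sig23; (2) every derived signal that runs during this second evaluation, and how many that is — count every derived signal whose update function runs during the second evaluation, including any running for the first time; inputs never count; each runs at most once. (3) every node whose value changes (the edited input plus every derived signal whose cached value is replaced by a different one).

Initial pass — values computed on the first demand:
  sig2 = mul(6, 5) = 30
  sig3 = max2(6, 2) = 6
  sig5 = min2(6, 30) = 6
  sig8 = mul(6, 6) = 36
  sig9 = absv(36) = 36
  sig10 = absv(36) = 36
  sig13 = absv(36) = 36
  sig16 = max2(36, 30) = 36
  sig17 = max2(36, 6) = 36
  sig19 = neg(5) = -5
  sig20 = min2(36, -5) = -5
  sig21 = min2(-5, 5) = -5
  sig23 = min2(-5, -5) = -5

Second demand — change propagation:
  sig3: re-runs because src6 2->-8; new result 6 (unchanged).
  sig5: re-examined; everything it read last time is the same (sig3 unchanged, sig2 unchanged) — cache 6 kept, no run.
  sig8: re-examined; everything it read last time is the same (sig5 unchanged, src5 unchanged) — cache 36 kept, no run.
  sig9: re-examined; everything it read last time is the same (sig8 unchanged) — cache 36 kept, no run.
  sig10: re-examined; everything it read last time is the same (sig9 unchanged) — cache 36 kept, no run.
  sig13: re-examined; everything it read last time is the same (sig10 unchanged) — cache 36 kept, no run.
  sig16: re-examined; everything it read last time is the same (sig13 unchanged, sig2 unchanged) — cache 36 kept, no run.
  sig17: re-examined; everything it read last time is the same (sig16 unchanged, sig5 unchanged) — cache 36 kept, no run.
  sig20: re-examined; everything it read last time is the same (sig17 unchanged, sig19 unchanged) — cache -5 kept, no run.
  sig23: re-examined; everything it read last time is the same (sig21 unchanged, sig20 unchanged) — cache -5 kept, no run.

The important point: sig3 recomputes to an identical value, and the output ends up unchanged.

sig23 now evaluates to -5.
Run set: sig3 (1 run).
Changed values: src6.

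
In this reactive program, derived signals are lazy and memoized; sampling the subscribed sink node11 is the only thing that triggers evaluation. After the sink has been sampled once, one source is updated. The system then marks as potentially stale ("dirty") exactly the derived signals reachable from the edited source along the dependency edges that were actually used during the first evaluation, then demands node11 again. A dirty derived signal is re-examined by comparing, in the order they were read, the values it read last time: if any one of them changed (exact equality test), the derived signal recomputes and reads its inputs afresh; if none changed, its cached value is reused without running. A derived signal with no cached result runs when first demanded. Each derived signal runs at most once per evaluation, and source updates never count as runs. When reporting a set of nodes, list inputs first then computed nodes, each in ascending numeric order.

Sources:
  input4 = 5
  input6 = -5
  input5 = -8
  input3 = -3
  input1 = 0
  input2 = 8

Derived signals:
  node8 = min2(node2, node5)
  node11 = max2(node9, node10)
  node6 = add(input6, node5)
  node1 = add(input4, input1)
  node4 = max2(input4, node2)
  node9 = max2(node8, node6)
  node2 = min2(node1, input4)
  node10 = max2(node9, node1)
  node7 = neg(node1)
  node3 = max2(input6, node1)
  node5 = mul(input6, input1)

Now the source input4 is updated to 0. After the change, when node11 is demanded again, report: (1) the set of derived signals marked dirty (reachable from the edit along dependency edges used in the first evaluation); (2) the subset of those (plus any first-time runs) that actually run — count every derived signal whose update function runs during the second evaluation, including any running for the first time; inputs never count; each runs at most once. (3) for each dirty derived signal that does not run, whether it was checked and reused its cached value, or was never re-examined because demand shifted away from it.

The edit dirties: node1, node2, node8, node9, node10, node11.
5 derived signals run: node1, node2, node8, node10, node11.
Cache hits after checking: node9.
Note where the cutoff bites: node9 is checked, finds nothing changed, and keeps its cache.

First demand of the output computes:
  node1 = add(5, 0) = 5
  node2 = min2(5, 5) = 5
  node5 = mul(-5, 0) = 0
  node6 = add(-5, 0) = -5
  node8 = min2(5, 0) = 0
  node9 = max2(0, -5) = 0
  node10 = max2(0, 5) = 5
  node11 = max2(0, 5) = 5

After the edit, cleaning proceeds:
  node1: a read changed (input4 5->0) — executes, giving 0.
  node2: a read changed (node1 5->0; input4 5->0) — executes, giving 0.
  node8: a read changed (node2 5->0) — executes, giving 0 — identical to its old value.
  node9: dirty, but its reads are unchanged (node8 unchanged, node6 unchanged); cached 0 stands.
  node10: a read changed (node1 5->0) — executes, giving 0.
  node11: a read changed (node10 5->0) — executes, giving 0.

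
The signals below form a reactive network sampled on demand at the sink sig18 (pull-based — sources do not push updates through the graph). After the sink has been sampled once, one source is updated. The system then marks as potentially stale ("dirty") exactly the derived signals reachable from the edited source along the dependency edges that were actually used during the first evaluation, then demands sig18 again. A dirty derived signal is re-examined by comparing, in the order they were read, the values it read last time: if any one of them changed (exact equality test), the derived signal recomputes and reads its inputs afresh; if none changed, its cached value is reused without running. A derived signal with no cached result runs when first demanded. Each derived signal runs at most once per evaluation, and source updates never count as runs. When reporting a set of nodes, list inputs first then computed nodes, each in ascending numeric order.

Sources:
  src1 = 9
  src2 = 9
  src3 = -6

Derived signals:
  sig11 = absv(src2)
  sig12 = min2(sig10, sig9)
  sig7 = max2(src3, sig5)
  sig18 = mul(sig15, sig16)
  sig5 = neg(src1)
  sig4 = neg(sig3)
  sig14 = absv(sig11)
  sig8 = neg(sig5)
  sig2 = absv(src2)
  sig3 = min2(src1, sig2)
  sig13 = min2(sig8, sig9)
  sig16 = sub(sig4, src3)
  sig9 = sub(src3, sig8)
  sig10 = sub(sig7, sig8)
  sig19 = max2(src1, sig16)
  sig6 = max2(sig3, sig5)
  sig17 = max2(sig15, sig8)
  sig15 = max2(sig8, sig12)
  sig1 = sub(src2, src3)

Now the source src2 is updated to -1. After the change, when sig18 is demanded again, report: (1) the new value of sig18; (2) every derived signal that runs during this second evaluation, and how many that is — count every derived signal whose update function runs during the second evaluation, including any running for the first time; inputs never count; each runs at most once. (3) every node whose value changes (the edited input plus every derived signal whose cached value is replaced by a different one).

sig18 now evaluates to 45.
Run set: sig2, sig3, sig4, sig16, sig18 (5 run).
Changed values: src2, sig2, sig3, sig4, sig16, sig18.

Initial pass — values computed on the first demand:
  sig2 = absv(9) = 9
  sig3 = min2(9, 9) = 9
  sig4 = neg(9) = -9
  sig5 = neg(9) = -9
  sig7 = max2(-6, -9) = -6
  sig8 = neg(-9) = 9
  sig9 = sub(-6, 9) = -15
  sig10 = sub(-6, 9) = -15
  sig12 = min2(-15, -15) = -15
  sig15 = max2(9, -15) = 9
  sig16 = sub(-9, -6) = -3
  sig18 = mul(9, -3) = -27

Second demand — change propagation:
  sig2: re-runs because src2 9->-1; new result 1.
  sig3: re-runs because sig2 9->1; new result 1.
  sig4: re-runs because sig3 9->1; new result -1.
  sig16: re-runs because sig4 -9->-1; new result 5.
  sig18: re-runs because sig16 -3->5; new result 45.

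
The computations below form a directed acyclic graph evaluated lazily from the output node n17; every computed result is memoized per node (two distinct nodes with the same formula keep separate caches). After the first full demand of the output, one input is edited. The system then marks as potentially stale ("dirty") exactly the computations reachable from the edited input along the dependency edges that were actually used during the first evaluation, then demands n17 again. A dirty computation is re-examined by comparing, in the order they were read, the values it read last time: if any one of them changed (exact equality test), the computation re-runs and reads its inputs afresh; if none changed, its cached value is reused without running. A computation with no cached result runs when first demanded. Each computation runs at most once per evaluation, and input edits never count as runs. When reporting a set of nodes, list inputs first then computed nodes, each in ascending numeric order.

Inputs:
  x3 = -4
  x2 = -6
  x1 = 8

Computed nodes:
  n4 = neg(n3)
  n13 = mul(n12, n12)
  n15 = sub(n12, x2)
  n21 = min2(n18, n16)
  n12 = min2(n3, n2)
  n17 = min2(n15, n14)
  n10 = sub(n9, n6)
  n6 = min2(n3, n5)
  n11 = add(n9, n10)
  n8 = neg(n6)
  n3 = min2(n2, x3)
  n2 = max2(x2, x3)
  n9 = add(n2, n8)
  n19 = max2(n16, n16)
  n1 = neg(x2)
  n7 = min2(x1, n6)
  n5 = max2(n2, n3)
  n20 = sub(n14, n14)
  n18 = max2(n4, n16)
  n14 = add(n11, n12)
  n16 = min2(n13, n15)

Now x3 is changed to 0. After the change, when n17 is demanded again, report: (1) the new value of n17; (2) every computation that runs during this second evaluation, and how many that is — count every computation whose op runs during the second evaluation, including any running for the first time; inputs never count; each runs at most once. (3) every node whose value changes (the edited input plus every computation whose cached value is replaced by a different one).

Demanding n17 again yields 0.
12 computations run: n2, n3, n5, n6, n8, n9, n10, n11, n12, n14, n15, n17.
The nodes whose values change: x3, n2, n3, n5, n6, n8, n10, n11, n12, n15.

First demand of the output computes:
  n2 = max2(-6, -4) = -4
  n3 = min2(-4, -4) = -4
  n5 = max2(-4, -4) = -4
  n6 = min2(-4, -4) = -4
  n8 = neg(-4) = 4
  n9 = add(-4, 4) = 0
  n10 = sub(0, -4) = 4
  n11 = add(0, 4) = 4
  n12 = min2(-4, -4) = -4
  n14 = add(4, -4) = 0
  n15 = sub(-4, -6) = 2
  n17 = min2(2, 0) = 0

After the edit, cleaning proceeds:
  n2: a read changed (x3 -4->0) — executes, giving 0.
  n3: a read changed (n2 -4->0; x3 -4->0) — executes, giving 0.
  n5: a read changed (n2 -4->0; n3 -4->0) — executes, giving 0.
  n6: a read changed (n3 -4->0; n5 -4->0) — executes, giving 0.
  n8: a read changed (n6 -4->0) — executes, giving 0.
  n9: a read changed (n2 -4->0; n8 4->0) — executes, giving 0 — identical to its old value.
  n10: a read changed (n6 -4->0) — executes, giving 0.
  n11: a read changed (n10 4->0) — executes, giving 0.
  n12: a read changed (n3 -4->0; n2 -4->0) — executes, giving 0.
  n14: a read changed (n11 4->0; n12 -4->0) — executes, giving 0 — identical to its old value.
  n15: a read changed (n12 -4->0) — executes, giving 6.
  n17: a read changed (n15 2->6) — executes, giving 0 — identical to its old value.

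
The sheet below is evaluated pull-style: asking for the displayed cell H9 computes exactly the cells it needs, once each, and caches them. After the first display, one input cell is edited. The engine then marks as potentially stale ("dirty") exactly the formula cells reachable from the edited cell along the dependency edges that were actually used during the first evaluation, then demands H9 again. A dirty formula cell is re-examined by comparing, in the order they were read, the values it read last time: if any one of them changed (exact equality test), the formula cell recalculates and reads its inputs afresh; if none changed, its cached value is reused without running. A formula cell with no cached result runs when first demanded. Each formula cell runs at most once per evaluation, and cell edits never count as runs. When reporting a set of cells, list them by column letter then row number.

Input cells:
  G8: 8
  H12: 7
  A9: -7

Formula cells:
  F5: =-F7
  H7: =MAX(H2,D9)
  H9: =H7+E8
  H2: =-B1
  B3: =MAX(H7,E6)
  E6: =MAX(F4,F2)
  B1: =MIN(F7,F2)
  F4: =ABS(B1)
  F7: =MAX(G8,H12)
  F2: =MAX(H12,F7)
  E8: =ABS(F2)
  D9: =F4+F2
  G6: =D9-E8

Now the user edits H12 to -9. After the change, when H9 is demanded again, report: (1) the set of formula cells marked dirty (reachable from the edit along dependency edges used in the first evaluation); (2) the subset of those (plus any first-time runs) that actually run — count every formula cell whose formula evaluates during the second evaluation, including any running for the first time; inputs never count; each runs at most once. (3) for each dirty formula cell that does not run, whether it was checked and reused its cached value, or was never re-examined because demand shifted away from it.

The edit dirties: B1, D9, E8, F2, F4, F7, H2, H7, H9.
2 formula cells run: F2, F7.
Cache hits after checking: B1, D9, E8, F4, H2, H7, H9.
Note where the cutoff bites: B1 is checked, finds nothing changed, and keeps its cache.

First demand of the output computes:
  F7 = MAX(8, 7) = 8
  F2 = MAX(7, 8) = 8
  B1 = MIN(8, 8) = 8
  E8 = ABS(8) = 8
  F4 = ABS(8) = 8
  D9 = 8 + 8 = 16
  H2 = -(8) = -8
  H7 = MAX(-8, 16) = 16
  H9 = 16 + 8 = 24

After the edit, cleaning proceeds:
  F7: a read changed (H12 7->-9) — executes, giving 8 — identical to its old value.
  F2: a read changed (H12 7->-9) — executes, giving 8 — identical to its old value.
  B1: dirty, but its reads are unchanged (F7 unchanged, F2 unchanged); cached 8 stands.
  E8: dirty, but its reads are unchanged (F2 unchanged); cached 8 stands.
  F4: dirty, but its reads are unchanged (B1 unchanged); cached 8 stands.
  D9: dirty, but its reads are unchanged (F4 unchanged, F2 unchanged); cached 16 stands.
  H2: dirty, but its reads are unchanged (B1 unchanged); cached -8 stands.
  H7: dirty, but its reads are unchanged (H2 unchanged, D9 unchanged); cached 16 stands.
  H9: dirty, but its reads are unchanged (H7 unchanged, E8 unchanged); cached 24 stands.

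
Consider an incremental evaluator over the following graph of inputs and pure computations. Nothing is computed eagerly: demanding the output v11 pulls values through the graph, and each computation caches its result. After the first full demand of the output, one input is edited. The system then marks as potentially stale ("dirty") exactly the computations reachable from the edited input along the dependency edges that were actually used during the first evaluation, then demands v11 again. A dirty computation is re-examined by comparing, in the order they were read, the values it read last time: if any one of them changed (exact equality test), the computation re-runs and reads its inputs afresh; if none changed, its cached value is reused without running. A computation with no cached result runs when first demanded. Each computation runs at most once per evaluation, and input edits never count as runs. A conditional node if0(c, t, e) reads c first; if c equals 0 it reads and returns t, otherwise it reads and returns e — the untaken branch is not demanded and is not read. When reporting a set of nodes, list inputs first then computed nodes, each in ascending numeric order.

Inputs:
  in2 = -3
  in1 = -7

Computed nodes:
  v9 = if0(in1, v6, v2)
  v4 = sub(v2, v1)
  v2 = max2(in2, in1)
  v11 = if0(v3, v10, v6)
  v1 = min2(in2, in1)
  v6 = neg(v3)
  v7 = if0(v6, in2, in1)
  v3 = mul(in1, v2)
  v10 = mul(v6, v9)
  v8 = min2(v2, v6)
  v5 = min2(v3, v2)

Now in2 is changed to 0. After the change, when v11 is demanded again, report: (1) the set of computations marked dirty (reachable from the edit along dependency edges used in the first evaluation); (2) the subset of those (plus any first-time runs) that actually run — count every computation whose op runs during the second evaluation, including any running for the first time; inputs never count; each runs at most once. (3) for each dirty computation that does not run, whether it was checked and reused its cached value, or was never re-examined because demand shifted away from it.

Dirty set: v2, v3, v6, v11.
Run set: v2, v3, v6, v9, v10, v11 (6 run).
All dirty computations ended up running.
The important point: the flipped condition pulls in fresh nodes; v9, v10 run for the first time.

Initial pass — values computed on the first demand:
  v2 = max2(-3, -7) = -3
  v3 = mul(-7, -3) = 21
  v6 = neg(21) = -21
  v11 = if0(v3=21 -> else branch v6) = -21

Second demand — change propagation:
  v2: re-runs because in2 -3->0; new result 0.
  v3: re-runs because v2 -3->0; new result 0.
  v6: re-runs because v3 21->0; new result 0.
  v9: newly demanded (no cache) — executes and yields 0.
  v10: newly demanded (no cache) — executes and yields 0.
  v11: re-runs because v3 21->0; v6 -21->0; new result 0.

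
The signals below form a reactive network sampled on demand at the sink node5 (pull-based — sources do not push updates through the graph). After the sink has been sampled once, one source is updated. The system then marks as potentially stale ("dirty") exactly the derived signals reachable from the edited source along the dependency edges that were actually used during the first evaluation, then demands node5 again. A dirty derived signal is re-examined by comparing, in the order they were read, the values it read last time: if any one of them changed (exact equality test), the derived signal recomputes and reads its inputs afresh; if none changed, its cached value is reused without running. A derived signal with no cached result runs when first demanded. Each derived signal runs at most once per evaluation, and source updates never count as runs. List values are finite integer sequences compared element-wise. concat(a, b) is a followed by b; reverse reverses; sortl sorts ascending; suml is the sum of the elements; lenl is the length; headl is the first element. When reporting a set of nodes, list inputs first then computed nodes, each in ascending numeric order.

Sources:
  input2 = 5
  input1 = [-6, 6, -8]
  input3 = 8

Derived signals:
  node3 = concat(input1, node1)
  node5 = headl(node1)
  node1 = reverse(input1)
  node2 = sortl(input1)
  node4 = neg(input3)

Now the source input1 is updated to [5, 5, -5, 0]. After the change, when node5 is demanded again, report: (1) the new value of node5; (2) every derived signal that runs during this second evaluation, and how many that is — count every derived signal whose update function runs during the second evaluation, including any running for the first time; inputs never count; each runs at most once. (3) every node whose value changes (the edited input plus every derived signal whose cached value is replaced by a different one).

node5 now evaluates to 0.
Run set: node1, node5 (2 run).
Changed values: input1, node1, node5.

Initial pass — values computed on the first demand:
  node1 = reverse([-6, 6, -8]) = [-8, 6, -6]
  node5 = headl([-8, 6, -6]) = -8

Second demand — change propagation:
  node1: re-runs because input1 [-6, 6, -8]->[5, 5, -5, 0]; new result [0, -5, 5, 5].
  node5: re-runs because node1 [-8, 6, -6]->[0, -5, 5, 5]; new result 0.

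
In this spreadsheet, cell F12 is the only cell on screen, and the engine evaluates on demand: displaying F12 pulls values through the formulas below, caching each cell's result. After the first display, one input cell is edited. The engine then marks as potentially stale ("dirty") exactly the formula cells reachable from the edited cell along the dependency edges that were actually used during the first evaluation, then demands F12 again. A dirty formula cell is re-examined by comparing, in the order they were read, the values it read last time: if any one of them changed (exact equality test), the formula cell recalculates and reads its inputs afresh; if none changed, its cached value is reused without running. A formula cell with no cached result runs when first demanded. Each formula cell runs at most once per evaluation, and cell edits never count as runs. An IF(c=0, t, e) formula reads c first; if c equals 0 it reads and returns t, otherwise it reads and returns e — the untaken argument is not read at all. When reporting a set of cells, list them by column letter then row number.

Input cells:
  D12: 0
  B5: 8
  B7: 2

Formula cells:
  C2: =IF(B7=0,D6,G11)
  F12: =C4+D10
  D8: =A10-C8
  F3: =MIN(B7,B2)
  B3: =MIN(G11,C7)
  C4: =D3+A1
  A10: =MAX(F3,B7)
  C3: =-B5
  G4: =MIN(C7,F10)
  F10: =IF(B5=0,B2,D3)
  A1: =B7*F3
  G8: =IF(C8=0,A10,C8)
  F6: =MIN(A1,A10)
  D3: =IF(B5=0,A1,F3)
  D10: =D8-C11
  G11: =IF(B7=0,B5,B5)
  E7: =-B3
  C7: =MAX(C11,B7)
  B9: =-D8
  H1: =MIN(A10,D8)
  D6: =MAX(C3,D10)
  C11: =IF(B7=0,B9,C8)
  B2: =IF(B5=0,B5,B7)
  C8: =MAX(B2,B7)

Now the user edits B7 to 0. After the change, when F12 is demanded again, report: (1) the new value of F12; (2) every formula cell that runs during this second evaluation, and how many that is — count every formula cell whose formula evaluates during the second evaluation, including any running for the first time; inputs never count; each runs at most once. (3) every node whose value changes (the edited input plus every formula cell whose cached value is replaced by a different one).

Initial pass — values computed on the first demand:
  B2 = IF(B5=0: B5=8 -> else branch B7) = 2
  C8 = MAX(2, 2) = 2
  C11 = IF(B7=0: B7=2 -> else branch C8) = 2
  F3 = MIN(2, 2) = 2
  A1 = 2 * 2 = 4
  A10 = MAX(2, 2) = 2
  D3 = IF(B5=0: B5=8 -> else branch F3) = 2
  C4 = 2 + 4 = 6
  D8 = 2 - 2 = 0
  D10 = 0 - 2 = -2
  F12 = 6 + -2 = 4

Second demand — change propagation:
  B2: re-runs because B7 2->0; new result 0.
  C8: re-runs because B2 2->0; B7 2->0; new result 0.
  F3: re-runs because B7 2->0; B2 2->0; new result 0.
  A1: re-runs because B7 2->0; F3 2->0; new result 0.
  A10: re-runs because F3 2->0; B7 2->0; new result 0.
  D3: re-runs because F3 2->0; new result 0.
  C4: re-runs because D3 2->0; A1 4->0; new result 0.
  D8: re-runs because A10 2->0; C8 2->0; new result 0 (unchanged).
  B9: newly demanded (no cache) — executes and yields 0.
  C11: re-runs because B7 2->0; C8 2->0; new result 0.
  D10: re-runs because C11 2->0; new result 0.
  F12: re-runs because C4 6->0; D10 -2->0; new result 0.

The important point: the flipped condition pulls in fresh nodes; B9 runs for the first time.

F12 now evaluates to 0.
Run set: A1, A10, B2, B9, C4, C8, C11, D3, D8, D10, F3, F12 (12 run).
Changed values: A1, A10, B2, B7, C4, C8, C11, D3, D10, F3, F12.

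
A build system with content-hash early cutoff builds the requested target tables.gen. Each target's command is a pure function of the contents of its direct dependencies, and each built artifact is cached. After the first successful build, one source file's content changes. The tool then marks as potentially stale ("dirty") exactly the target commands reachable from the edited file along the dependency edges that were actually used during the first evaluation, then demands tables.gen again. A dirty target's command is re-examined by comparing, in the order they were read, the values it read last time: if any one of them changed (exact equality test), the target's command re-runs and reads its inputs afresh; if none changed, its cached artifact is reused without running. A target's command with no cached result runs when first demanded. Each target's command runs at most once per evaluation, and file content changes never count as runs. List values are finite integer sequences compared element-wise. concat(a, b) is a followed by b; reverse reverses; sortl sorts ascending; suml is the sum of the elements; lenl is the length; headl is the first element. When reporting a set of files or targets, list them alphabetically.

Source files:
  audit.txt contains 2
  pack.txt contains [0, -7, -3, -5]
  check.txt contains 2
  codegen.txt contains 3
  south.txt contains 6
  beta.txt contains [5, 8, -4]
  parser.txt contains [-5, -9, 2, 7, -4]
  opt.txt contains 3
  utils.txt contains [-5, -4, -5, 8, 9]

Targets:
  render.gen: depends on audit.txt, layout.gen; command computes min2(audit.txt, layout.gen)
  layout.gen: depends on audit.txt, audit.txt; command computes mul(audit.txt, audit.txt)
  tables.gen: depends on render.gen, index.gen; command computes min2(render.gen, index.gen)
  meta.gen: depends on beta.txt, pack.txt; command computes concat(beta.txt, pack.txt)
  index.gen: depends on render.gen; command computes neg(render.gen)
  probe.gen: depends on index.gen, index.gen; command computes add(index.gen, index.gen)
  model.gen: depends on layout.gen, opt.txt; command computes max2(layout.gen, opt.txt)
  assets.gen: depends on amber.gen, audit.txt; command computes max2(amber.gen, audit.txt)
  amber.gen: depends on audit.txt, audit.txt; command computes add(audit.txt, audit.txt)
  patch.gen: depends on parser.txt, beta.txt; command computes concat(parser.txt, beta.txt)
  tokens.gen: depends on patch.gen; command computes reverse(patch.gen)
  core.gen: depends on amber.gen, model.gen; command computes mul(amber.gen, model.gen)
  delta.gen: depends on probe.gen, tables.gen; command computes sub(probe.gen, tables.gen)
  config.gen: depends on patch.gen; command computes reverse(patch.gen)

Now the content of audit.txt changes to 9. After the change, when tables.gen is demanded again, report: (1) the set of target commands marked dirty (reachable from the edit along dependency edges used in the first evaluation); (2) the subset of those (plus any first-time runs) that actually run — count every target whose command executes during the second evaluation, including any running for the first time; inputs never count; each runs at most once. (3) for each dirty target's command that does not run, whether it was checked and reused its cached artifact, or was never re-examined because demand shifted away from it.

Marked dirty: index.gen, layout.gen, render.gen, tables.gen.
Target commands that run: index.gen, layout.gen, render.gen, tables.gen — 4 in total.
Every dirty target's command ran.

First evaluation (everything demanded from the output):
  layout.gen = mul(2, 2) = 4
  render.gen = min2(2, 4) = 2
  index.gen = neg(2) = -2
  tables.gen = min2(2, -2) = -2

Propagation after the edit:
  layout.gen: runs — audit.txt 2->9; audit.txt 2->9; result 81.
  render.gen: runs — audit.txt 2->9; layout.gen 4->81; result 9.
  index.gen: runs — render.gen 2->9; result -9.
  tables.gen: runs — render.gen 2->9; index.gen -2->-9; result -9.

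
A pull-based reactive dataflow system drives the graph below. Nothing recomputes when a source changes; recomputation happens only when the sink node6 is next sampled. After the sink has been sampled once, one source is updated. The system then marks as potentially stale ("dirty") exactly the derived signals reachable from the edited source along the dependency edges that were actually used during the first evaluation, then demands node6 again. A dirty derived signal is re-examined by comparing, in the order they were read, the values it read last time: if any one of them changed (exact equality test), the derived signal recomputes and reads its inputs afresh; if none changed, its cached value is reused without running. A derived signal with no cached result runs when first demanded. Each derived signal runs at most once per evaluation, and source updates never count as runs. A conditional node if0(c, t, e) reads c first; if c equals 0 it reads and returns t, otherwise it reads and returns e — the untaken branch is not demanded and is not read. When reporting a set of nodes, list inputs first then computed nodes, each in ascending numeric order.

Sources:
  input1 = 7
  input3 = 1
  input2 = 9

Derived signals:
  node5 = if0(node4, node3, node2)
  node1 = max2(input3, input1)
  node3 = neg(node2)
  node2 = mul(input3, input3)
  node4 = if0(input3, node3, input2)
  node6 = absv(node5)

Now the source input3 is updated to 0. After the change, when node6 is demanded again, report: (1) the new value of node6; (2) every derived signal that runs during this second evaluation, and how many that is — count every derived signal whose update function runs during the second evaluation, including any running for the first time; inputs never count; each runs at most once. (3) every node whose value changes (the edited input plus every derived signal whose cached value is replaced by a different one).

New value of node6: 0.
Derived signals that run: node2, node3, node4, node5, node6 — 5 in total.
Values that change: input3, node2, node4, node5, node6.
Key observation: a condition flipped, so demand reaches new nodes — node3 runs for the first time.

First evaluation (everything demanded from the output):
  node2 = mul(1, 1) = 1
  node4 = if0(input3=1 -> else branch input2) = 9
  node5 = if0(node4=9 -> else branch node2) = 1
  node6 = absv(1) = 1

Propagation after the edit:
  node2: runs — input3 1->0; input3 1->0; result 0.
  node3: demanded for the first time — runs, produces 0.
  node4: runs — input3 1->0; result 0.
  node5: runs — node4 9->0; node2 1->0; result 0.
  node6: runs — node5 1->0; result 0.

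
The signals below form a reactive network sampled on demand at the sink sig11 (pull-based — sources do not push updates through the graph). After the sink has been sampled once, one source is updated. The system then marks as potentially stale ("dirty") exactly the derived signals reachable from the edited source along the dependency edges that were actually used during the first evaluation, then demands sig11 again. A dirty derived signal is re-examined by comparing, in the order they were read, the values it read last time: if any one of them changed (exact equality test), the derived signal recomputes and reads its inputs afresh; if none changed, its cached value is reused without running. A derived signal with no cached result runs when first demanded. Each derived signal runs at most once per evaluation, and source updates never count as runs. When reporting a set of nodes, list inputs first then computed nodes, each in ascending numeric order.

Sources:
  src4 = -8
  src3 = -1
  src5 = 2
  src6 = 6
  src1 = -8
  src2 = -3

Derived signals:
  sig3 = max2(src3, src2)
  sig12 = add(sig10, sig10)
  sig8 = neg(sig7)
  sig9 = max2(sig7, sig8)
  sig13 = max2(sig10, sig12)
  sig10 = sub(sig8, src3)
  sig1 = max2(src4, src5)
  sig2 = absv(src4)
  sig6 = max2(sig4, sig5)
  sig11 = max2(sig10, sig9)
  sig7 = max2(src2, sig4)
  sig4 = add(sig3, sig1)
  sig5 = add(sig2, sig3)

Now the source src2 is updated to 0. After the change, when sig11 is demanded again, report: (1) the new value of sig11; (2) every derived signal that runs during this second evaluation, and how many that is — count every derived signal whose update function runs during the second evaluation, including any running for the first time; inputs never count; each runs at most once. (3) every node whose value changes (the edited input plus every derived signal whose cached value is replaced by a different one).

sig11 now evaluates to 2.
Run set: sig3, sig4, sig7, sig8, sig9, sig10, sig11 (7 run).
Changed values: src2, sig3, sig4, sig7, sig8, sig9, sig10, sig11.

Initial pass — values computed on the first demand:
  sig1 = max2(-8, 2) = 2
  sig3 = max2(-1, -3) = -1
  sig4 = add(-1, 2) = 1
  sig7 = max2(-3, 1) = 1
  sig8 = neg(1) = -1
  sig9 = max2(1, -1) = 1
  sig10 = sub(-1, -1) = 0
  sig11 = max2(0, 1) = 1

Second demand — change propagation:
  sig3: re-runs because src2 -3->0; new result 0.
  sig4: re-runs because sig3 -1->0; new result 2.
  sig7: re-runs because src2 -3->0; sig4 1->2; new result 2.
  sig8: re-runs because sig7 1->2; new result -2.
  sig9: re-runs because sig7 1->2; sig8 -1->-2; new result 2.
  sig10: re-runs because sig8 -1->-2; new result -1.
  sig11: re-runs because sig10 0->-1; sig9 1->2; new result 2.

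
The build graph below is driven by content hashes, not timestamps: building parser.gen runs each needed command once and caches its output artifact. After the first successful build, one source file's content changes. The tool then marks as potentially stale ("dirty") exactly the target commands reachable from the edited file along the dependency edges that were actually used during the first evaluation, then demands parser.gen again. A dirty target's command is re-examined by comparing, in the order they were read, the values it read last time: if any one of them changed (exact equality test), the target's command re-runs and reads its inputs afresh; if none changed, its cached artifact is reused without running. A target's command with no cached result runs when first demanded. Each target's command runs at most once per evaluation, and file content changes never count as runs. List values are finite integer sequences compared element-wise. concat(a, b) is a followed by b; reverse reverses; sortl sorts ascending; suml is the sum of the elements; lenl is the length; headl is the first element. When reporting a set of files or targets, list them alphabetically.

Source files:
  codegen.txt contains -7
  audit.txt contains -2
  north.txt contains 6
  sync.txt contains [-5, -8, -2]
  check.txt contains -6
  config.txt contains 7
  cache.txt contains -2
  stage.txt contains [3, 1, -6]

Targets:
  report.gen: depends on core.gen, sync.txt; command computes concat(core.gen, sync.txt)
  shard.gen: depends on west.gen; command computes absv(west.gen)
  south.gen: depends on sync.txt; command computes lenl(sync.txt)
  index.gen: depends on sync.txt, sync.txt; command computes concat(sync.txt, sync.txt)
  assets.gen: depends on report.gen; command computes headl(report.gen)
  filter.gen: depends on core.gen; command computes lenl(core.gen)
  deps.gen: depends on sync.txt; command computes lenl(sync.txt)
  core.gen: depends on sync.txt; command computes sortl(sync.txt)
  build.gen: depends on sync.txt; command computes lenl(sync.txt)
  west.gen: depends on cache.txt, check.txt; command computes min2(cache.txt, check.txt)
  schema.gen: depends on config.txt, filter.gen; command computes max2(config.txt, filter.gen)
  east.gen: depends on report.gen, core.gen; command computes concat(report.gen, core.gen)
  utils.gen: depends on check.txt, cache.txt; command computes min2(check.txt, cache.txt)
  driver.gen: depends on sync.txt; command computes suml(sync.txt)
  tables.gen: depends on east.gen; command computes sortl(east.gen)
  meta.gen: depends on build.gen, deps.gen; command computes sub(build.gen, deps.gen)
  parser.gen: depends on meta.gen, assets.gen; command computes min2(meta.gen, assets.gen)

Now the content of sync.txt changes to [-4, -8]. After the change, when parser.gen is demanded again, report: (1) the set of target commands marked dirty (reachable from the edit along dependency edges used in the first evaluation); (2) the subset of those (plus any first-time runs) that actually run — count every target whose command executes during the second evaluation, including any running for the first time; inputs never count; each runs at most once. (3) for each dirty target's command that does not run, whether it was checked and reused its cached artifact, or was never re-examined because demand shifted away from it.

Dirty set: assets.gen, build.gen, core.gen, deps.gen, meta.gen, parser.gen, report.gen.
Run set: assets.gen, build.gen, core.gen, deps.gen, meta.gen, report.gen (6 run).
Re-examined without running (cache reused): parser.gen.
The important point: at parser.gen every value read last time is unchanged, so the dirty flag clears without a run.

Initial pass — values computed on the first demand:
  build.gen = lenl([-5, -8, -2]) = 3
  core.gen = sortl([-5, -8, -2]) = [-8, -5, -2]
  deps.gen = lenl([-5, -8, -2]) = 3
  meta.gen = sub(3, 3) = 0
  report.gen = concat([-8, -5, -2], [-5, -8, -2]) = [-8, -5, -2, -5, -8, -2]
  assets.gen = headl([-8, -5, -2, -5, -8, -2]) = -8
  parser.gen = min2(0, -8) = -8

Second demand — change propagation:
  build.gen: re-runs because sync.txt [-5, -8, -2]->[-4, -8]; new result 2.
  core.gen: re-runs because sync.txt [-5, -8, -2]->[-4, -8]; new result [-8, -4].
  deps.gen: re-runs because sync.txt [-5, -8, -2]->[-4, -8]; new result 2.
  meta.gen: re-runs because build.gen 3->2; deps.gen 3->2; new result 0 (unchanged).
  report.gen: re-runs because core.gen [-8, -5, -2]->[-8, -4]; sync.txt [-5, -8, -2]->[-4, -8]; new result [-8, -4, -4, -8].
  assets.gen: re-runs because report.gen [-8, -5, -2, -5, -8, -2]->[-8, -4, -4, -8]; new result -8 (unchanged).
  parser.gen: re-examined; everything it read last time is the same (meta.gen unchanged, assets.gen unchanged) — cache -8 kept, no run.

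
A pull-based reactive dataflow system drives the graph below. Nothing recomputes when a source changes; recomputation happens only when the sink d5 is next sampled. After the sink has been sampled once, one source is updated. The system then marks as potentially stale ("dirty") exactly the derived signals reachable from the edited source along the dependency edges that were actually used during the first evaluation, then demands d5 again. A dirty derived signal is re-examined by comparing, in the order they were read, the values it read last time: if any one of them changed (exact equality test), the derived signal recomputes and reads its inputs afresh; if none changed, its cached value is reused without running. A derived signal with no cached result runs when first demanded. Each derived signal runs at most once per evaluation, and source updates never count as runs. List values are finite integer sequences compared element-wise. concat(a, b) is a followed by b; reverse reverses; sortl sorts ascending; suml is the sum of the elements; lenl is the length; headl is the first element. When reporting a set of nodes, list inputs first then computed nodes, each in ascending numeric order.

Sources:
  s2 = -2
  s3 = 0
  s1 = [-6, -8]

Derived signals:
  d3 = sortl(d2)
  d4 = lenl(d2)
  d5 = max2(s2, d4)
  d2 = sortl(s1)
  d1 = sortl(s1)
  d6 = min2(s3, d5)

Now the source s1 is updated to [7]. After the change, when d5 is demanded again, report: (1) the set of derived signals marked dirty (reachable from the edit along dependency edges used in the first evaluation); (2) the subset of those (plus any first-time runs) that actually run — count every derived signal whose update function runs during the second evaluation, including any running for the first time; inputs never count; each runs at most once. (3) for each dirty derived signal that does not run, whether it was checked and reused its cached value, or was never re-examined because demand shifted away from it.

Marked dirty: d2, d4, d5.
Derived signals that run: d2, d4, d5 — 3 in total.
Every dirty derived signal ran.

First evaluation (everything demanded from the output):
  d2 = sortl([-6, -8]) = [-8, -6]
  d4 = lenl([-8, -6]) = 2
  d5 = max2(-2, 2) = 2

Propagation after the edit:
  d2: runs — s1 [-6, -8]->[7]; result [7].
  d4: runs — d2 [-8, -6]->[7]; result 1.
  d5: runs — d4 2->1; result 1.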